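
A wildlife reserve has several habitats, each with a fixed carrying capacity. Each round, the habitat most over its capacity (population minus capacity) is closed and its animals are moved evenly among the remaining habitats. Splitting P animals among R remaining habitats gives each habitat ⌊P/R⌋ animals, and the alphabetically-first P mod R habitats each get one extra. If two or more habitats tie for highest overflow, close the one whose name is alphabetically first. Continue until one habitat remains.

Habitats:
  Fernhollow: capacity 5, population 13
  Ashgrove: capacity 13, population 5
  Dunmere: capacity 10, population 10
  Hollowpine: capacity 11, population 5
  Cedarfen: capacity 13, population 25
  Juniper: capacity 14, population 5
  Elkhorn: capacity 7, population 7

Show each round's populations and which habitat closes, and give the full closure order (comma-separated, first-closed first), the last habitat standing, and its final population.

Round 1: Ashgrove=5 Cedarfen=25 Dunmere=10 Elkhorn=7 Fernhollow=13 Hollowpine=5 Juniper=5 → close Cedarfen (overflow 12)
  25÷6 = 4 each, +1 to first 1
Round 2: Ashgrove=10 Dunmere=14 Elkhorn=11 Fernhollow=17 Hollowpine=9 Juniper=9 → close Fernhollow (overflow 12)
  17÷5 = 3 each, +1 to first 2
Round 3: Ashgrove=14 Dunmere=18 Elkhorn=14 Hollowpine=12 Juniper=12 → close Dunmere (overflow 8)
  18÷4 = 4 each, +1 to first 2
Round 4: Ashgrove=19 Elkhorn=19 Hollowpine=16 Juniper=16 → close Elkhorn (overflow 12)
  19÷3 = 6 each, +1 to first 1
Round 5: Ashgrove=26 Hollowpine=22 Juniper=22 → close Ashgrove (overflow 13)
  26÷2 = 13 each, +1 to first 0
Round 6: Hollowpine=35 Juniper=35 → close Hollowpine (overflow 24)
  35÷1 = 35 each, +1 to first 0

Closure order: Cedarfen, Fernhollow, Dunmere, Elkhorn, Ashgrove, Hollowpine
Last habitat: Juniper with 70 animals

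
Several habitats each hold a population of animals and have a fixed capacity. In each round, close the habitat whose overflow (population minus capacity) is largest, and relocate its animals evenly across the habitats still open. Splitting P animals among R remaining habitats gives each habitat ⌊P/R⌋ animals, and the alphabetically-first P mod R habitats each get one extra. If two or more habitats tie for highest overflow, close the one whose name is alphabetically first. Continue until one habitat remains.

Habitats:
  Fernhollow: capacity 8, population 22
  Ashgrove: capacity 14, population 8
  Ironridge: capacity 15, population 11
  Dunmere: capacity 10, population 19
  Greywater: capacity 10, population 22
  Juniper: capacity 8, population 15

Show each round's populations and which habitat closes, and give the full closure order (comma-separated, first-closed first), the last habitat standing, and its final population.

Closure order: Fernhollow, Greywater, Dunmere, Juniper, Ashgrove
Last habitat: Ironridge with 97 animals

Round 1: Ashgrove=8 Dunmere=19 Fernhollow=22 Greywater=22 Ironridge=11 Juniper=15 → close Fernhollow (overflow 14)
  22÷5 = 4 each, +1 to first 2
Round 2: Ashgrove=13 Dunmere=24 Greywater=26 Ironridge=15 Juniper=19 → close Greywater (overflow 16)
  26÷4 = 6 each, +1 to first 2
Round 3: Ashgrove=20 Dunmere=31 Ironridge=21 Juniper=25 → close Dunmere (overflow 21)
  31÷3 = 10 each, +1 to first 1
Round 4: Ashgrove=31 Ironridge=31 Juniper=35 → close Juniper (overflow 27)
  35÷2 = 17 each, +1 to first 1
Round 5: Ashgrove=49 Ironridge=48 → close Ashgrove (overflow 35)
  49÷1 = 49 each, +1 to first 0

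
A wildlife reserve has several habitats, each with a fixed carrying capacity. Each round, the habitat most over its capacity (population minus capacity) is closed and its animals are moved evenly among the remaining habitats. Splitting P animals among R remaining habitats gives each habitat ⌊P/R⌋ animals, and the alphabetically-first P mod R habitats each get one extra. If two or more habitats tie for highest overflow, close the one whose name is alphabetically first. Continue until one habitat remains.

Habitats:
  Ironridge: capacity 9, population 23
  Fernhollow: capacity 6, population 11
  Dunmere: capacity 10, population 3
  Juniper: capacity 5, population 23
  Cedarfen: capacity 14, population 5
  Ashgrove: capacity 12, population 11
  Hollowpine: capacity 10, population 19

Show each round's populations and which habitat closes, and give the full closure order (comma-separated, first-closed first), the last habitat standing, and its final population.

Round 1: Ashgrove=11 Cedarfen=5 Dunmere=3 Fernhollow=11 Hollowpine=19 Ironridge=23 Juniper=23 → close Juniper (overflow 18)
  23÷6 = 3 each, +1 to first 5
Round 2: Ashgrove=15 Cedarfen=9 Dunmere=7 Fernhollow=15 Hollowpine=23 Ironridge=26 → close Ironridge (overflow 17)
  26÷5 = 5 each, +1 to first 1
Round 3: Ashgrove=21 Cedarfen=14 Dunmere=12 Fernhollow=20 Hollowpine=28 → close Hollowpine (overflow 18)
  28÷4 = 7 each, +1 to first 0
Round 4: Ashgrove=28 Cedarfen=21 Dunmere=19 Fernhollow=27 → close Fernhollow (overflow 21)
  27÷3 = 9 each, +1 to first 0
Round 5: Ashgrove=37 Cedarfen=30 Dunmere=28 → close Ashgrove (overflow 25)
  37÷2 = 18 each, +1 to first 1
Round 6: Cedarfen=49 Dunmere=46 → close Dunmere (overflow 36)
  46÷1 = 46 each, +1 to first 0

Closure order: Juniper, Ironridge, Hollowpine, Fernhollow, Ashgrove, Dunmere
Last habitat: Cedarfen with 95 animals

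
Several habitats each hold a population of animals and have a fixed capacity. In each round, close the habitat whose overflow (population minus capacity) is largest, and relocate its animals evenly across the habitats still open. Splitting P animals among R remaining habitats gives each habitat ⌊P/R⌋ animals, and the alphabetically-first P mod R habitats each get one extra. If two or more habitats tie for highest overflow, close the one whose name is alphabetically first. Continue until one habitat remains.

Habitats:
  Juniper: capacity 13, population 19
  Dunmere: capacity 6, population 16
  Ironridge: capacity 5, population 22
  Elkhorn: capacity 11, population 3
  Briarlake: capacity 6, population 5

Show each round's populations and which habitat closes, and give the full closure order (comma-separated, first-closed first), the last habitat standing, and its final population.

Round 1: Briarlake=5 Dunmere=16 Elkhorn=3 Ironridge=22 Juniper=19 → close Ironridge (overflow 17)
  22÷4 = 5 each, +1 to first 2
Round 2: Briarlake=11 Dunmere=22 Elkhorn=8 Juniper=24 → close Dunmere (overflow 16)
  22÷3 = 7 each, +1 to first 1
Round 3: Briarlake=19 Elkhorn=15 Juniper=31 → close Juniper (overflow 18)
  31÷2 = 15 each, +1 to first 1
Round 4: Briarlake=35 Elkhorn=30 → close Briarlake (overflow 29)
  35÷1 = 35 each, +1 to first 0

Closure order: Ironridge, Dunmere, Juniper, Briarlake
Last habitat: Elkhorn with 65 animals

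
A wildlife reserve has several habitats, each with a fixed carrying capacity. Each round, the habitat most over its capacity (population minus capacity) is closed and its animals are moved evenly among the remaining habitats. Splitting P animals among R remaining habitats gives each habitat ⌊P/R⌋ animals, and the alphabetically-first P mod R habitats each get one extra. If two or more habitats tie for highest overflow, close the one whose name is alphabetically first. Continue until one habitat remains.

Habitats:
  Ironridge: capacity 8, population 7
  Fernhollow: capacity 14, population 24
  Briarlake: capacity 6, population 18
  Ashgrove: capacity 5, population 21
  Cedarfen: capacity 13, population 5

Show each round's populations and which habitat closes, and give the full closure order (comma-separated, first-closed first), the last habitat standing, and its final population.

Closure order: Ashgrove, Briarlake, Fernhollow, Ironridge
Last habitat: Cedarfen with 75 animals

Round 1: Ashgrove=21 Briarlake=18 Cedarfen=5 Fernhollow=24 Ironridge=7 → close Ashgrove (overflow 16)
  21÷4 = 5 each, +1 to first 1
Round 2: Briarlake=24 Cedarfen=10 Fernhollow=29 Ironridge=12 → close Briarlake (overflow 18)
  24÷3 = 8 each, +1 to first 0
Round 3: Cedarfen=18 Fernhollow=37 Ironridge=20 → close Fernhollow (overflow 23)
  37÷2 = 18 each, +1 to first 1
Round 4: Cedarfen=37 Ironridge=38 → close Ironridge (overflow 30)
  38÷1 = 38 each, +1 to first 0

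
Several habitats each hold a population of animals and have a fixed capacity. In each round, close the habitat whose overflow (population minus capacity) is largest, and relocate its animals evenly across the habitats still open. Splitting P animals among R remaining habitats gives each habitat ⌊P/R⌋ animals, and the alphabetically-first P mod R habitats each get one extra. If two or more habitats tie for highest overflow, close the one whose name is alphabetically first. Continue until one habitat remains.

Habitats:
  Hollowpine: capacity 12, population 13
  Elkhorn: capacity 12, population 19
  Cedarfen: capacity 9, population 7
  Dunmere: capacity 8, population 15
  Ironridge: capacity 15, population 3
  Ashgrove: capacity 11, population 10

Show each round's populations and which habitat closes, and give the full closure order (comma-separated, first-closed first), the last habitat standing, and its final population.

Closure order: Dunmere, Elkhorn, Hollowpine, Ashgrove, Cedarfen
Last habitat: Ironridge with 67 animals

Round 1: Ashgrove=10 Cedarfen=7 Dunmere=15 Elkhorn=19 Hollowpine=13 Ironridge=3 → close Dunmere (overflow 7)
  15÷5 = 3 each, +1 to first 0
Round 2: Ashgrove=13 Cedarfen=10 Elkhorn=22 Hollowpine=16 Ironridge=6 → close Elkhorn (overflow 10)
  22÷4 = 5 each, +1 to first 2
Round 3: Ashgrove=19 Cedarfen=16 Hollowpine=21 Ironridge=11 → close Hollowpine (overflow 9)
  21÷3 = 7 each, +1 to first 0
Round 4: Ashgrove=26 Cedarfen=23 Ironridge=18 → close Ashgrove (overflow 15)
  26÷2 = 13 each, +1 to first 0
Round 5: Cedarfen=36 Ironridge=31 → close Cedarfen (overflow 27)
  36÷1 = 36 each, +1 to first 0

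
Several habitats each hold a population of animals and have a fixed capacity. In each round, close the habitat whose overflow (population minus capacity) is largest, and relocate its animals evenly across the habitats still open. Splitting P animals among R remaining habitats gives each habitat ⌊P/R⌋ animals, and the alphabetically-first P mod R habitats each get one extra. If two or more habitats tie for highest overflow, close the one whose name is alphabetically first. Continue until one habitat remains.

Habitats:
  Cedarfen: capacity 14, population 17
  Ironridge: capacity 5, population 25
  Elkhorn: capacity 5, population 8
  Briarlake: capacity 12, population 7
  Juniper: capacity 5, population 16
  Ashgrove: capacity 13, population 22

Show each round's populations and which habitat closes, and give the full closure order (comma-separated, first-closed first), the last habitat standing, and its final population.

Round 1: Ashgrove=22 Briarlake=7 Cedarfen=17 Elkhorn=8 Ironridge=25 Juniper=16 → close Ironridge (overflow 20)
  25÷5 = 5 each, +1 to first 0
Round 2: Ashgrove=27 Briarlake=12 Cedarfen=22 Elkhorn=13 Juniper=21 → close Juniper (overflow 16)
  21÷4 = 5 each, +1 to first 1
Round 3: Ashgrove=33 Briarlake=17 Cedarfen=27 Elkhorn=18 → close Ashgrove (overflow 20)
  33÷3 = 11 each, +1 to first 0
Round 4: Briarlake=28 Cedarfen=38 Elkhorn=29 → close Cedarfen (overflow 24)
  38÷2 = 19 each, +1 to first 0
Round 5: Briarlake=47 Elkhorn=48 → close Elkhorn (overflow 43)
  48÷1 = 48 each, +1 to first 0

Closure order: Ironridge, Juniper, Ashgrove, Cedarfen, Elkhorn
Last habitat: Briarlake with 95 animals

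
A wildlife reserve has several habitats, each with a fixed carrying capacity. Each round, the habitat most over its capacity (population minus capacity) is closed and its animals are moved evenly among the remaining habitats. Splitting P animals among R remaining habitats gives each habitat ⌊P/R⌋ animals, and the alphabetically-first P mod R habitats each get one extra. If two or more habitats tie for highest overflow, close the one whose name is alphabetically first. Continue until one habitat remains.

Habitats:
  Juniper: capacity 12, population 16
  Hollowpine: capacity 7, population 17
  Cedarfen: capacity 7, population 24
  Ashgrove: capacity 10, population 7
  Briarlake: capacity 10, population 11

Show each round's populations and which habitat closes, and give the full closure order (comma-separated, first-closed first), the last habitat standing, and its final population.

Closure order: Cedarfen, Hollowpine, Juniper, Briarlake
Last habitat: Ashgrove with 75 animals

Round 1: Ashgrove=7 Briarlake=11 Cedarfen=24 Hollowpine=17 Juniper=16 → close Cedarfen (overflow 17)
  24÷4 = 6 each, +1 to first 0
Round 2: Ashgrove=13 Briarlake=17 Hollowpine=23 Juniper=22 → close Hollowpine (overflow 16)
  23÷3 = 7 each, +1 to first 2
Round 3: Ashgrove=21 Briarlake=25 Juniper=29 → close Juniper (overflow 17)
  29÷2 = 14 each, +1 to first 1
Round 4: Ashgrove=36 Briarlake=39 → close Briarlake (overflow 29)
  39÷1 = 39 each, +1 to first 0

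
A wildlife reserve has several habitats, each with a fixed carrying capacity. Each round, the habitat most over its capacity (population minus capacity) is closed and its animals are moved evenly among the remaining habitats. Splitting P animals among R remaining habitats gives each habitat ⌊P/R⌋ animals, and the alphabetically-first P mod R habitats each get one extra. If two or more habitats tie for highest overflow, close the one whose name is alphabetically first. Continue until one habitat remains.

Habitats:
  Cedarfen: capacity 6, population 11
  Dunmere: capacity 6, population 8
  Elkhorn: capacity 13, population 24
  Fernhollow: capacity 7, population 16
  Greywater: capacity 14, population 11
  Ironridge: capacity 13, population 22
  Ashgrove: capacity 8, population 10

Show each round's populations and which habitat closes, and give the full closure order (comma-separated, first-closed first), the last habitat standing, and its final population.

Closure order: Elkhorn, Fernhollow, Ironridge, Cedarfen, Ashgrove, Dunmere
Last habitat: Greywater with 102 animals

Round 1: Ashgrove=10 Cedarfen=11 Dunmere=8 Elkhorn=24 Fernhollow=16 Greywater=11 Ironridge=22 → close Elkhorn (overflow 11)
  24÷6 = 4 each, +1 to first 0
Round 2: Ashgrove=14 Cedarfen=15 Dunmere=12 Fernhollow=20 Greywater=15 Ironridge=26 → close Fernhollow (overflow 13)
  20÷5 = 4 each, +1 to first 0
Round 3: Ashgrove=18 Cedarfen=19 Dunmere=16 Greywater=19 Ironridge=30 → close Ironridge (overflow 17)
  30÷4 = 7 each, +1 to first 2
Round 4: Ashgrove=26 Cedarfen=27 Dunmere=23 Greywater=26 → close Cedarfen (overflow 21)
  27÷3 = 9 each, +1 to first 0
Round 5: Ashgrove=35 Dunmere=32 Greywater=35 → close Ashgrove (overflow 27)
  35÷2 = 17 each, +1 to first 1
Round 6: Dunmere=50 Greywater=52 → close Dunmere (overflow 44)
  50÷1 = 50 each, +1 to first 0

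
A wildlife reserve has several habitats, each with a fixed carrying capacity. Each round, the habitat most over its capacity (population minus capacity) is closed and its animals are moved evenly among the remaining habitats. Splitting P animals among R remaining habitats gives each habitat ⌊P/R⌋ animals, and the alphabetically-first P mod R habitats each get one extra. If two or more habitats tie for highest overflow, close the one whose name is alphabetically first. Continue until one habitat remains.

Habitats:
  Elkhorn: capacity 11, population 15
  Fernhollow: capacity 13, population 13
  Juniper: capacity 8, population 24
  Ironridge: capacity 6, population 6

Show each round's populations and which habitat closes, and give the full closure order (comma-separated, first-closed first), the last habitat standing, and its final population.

Round 1: Elkhorn=15 Fernhollow=13 Ironridge=6 Juniper=24 → close Juniper (overflow 16)
  24÷3 = 8 each, +1 to first 0
Round 2: Elkhorn=23 Fernhollow=21 Ironridge=14 → close Elkhorn (overflow 12)
  23÷2 = 11 each, +1 to first 1
Round 3: Fernhollow=33 Ironridge=25 → close Fernhollow (overflow 20)
  33÷1 = 33 each, +1 to first 0

Closure order: Juniper, Elkhorn, Fernhollow
Last habitat: Ironridge with 58 animals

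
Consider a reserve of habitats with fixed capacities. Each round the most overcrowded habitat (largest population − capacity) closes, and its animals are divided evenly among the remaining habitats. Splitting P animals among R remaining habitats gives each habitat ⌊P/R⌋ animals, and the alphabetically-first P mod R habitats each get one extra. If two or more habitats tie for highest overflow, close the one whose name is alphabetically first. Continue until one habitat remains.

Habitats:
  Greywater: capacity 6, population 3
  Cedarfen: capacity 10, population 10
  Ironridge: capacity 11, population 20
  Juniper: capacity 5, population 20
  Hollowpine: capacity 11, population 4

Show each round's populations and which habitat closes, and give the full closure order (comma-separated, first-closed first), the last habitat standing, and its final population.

Round 1: Cedarfen=10 Greywater=3 Hollowpine=4 Ironridge=20 Juniper=20 → close Juniper (overflow 15)
  20÷4 = 5 each, +1 to first 0
Round 2: Cedarfen=15 Greywater=8 Hollowpine=9 Ironridge=25 → close Ironridge (overflow 14)
  25÷3 = 8 each, +1 to first 1
Round 3: Cedarfen=24 Greywater=16 Hollowpine=17 → close Cedarfen (overflow 14)
  24÷2 = 12 each, +1 to first 0
Round 4: Greywater=28 Hollowpine=29 → close Greywater (overflow 22)
  28÷1 = 28 each, +1 to first 0

Closure order: Juniper, Ironridge, Cedarfen, Greywater
Last habitat: Hollowpine with 57 animals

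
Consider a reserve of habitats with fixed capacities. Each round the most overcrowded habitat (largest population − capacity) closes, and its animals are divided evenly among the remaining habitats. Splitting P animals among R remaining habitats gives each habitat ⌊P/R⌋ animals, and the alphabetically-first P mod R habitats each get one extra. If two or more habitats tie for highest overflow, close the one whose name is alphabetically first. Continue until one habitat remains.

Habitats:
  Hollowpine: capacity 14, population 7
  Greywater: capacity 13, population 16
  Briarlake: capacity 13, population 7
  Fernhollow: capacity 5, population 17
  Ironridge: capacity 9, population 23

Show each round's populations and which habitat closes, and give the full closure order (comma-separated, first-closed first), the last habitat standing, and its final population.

Round 1: Briarlake=7 Fernhollow=17 Greywater=16 Hollowpine=7 Ironridge=23 → close Ironridge (overflow 14)
  23÷4 = 5 each, +1 to first 3
Round 2: Briarlake=13 Fernhollow=23 Greywater=22 Hollowpine=12 → close Fernhollow (overflow 18)
  23÷3 = 7 each, +1 to first 2
Round 3: Briarlake=21 Greywater=30 Hollowpine=19 → close Greywater (overflow 17)
  30÷2 = 15 each, +1 to first 0
Round 4: Briarlake=36 Hollowpine=34 → close Briarlake (overflow 23)
  36÷1 = 36 each, +1 to first 0

Closure order: Ironridge, Fernhollow, Greywater, Briarlake
Last habitat: Hollowpine with 70 animals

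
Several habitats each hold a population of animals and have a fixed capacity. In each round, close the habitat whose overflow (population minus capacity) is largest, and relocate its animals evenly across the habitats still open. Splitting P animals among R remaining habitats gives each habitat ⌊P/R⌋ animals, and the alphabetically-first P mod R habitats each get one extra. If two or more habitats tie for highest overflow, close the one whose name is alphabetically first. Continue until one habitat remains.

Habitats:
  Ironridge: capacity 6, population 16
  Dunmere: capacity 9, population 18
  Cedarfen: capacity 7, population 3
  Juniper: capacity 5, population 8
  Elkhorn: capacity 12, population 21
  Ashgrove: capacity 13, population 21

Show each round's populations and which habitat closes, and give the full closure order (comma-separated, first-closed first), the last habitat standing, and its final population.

Closure order: Ironridge, Ashgrove, Dunmere, Elkhorn, Juniper
Last habitat: Cedarfen with 87 animals

Round 1: Ashgrove=21 Cedarfen=3 Dunmere=18 Elkhorn=21 Ironridge=16 Juniper=8 → close Ironridge (overflow 10)
  16÷5 = 3 each, +1 to first 1
Round 2: Ashgrove=25 Cedarfen=6 Dunmere=21 Elkhorn=24 Juniper=11 → close Ashgrove (overflow 12)
  25÷4 = 6 each, +1 to first 1
Round 3: Cedarfen=13 Dunmere=27 Elkhorn=30 Juniper=17 → close Dunmere (overflow 18)
  27÷3 = 9 each, +1 to first 0
Round 4: Cedarfen=22 Elkhorn=39 Juniper=26 → close Elkhorn (overflow 27)
  39÷2 = 19 each, +1 to first 1
Round 5: Cedarfen=42 Juniper=45 → close Juniper (overflow 40)
  45÷1 = 45 each, +1 to first 0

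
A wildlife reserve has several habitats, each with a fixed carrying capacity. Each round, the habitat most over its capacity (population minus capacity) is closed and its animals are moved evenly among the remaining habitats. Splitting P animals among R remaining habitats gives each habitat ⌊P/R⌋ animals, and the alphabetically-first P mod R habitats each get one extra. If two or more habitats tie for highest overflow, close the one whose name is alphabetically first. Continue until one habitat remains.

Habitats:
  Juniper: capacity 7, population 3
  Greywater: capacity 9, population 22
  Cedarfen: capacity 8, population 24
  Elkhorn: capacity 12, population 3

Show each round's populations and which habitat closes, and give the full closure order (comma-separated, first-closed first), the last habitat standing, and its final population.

Closure order: Cedarfen, Greywater, Juniper
Last habitat: Elkhorn with 52 animals

Round 1: Cedarfen=24 Elkhorn=3 Greywater=22 Juniper=3 → close Cedarfen (overflow 16)
  24÷3 = 8 each, +1 to first 0
Round 2: Elkhorn=11 Greywater=30 Juniper=11 → close Greywater (overflow 21)
  30÷2 = 15 each, +1 to first 0
Round 3: Elkhorn=26 Juniper=26 → close Juniper (overflow 19)
  26÷1 = 26 each, +1 to first 0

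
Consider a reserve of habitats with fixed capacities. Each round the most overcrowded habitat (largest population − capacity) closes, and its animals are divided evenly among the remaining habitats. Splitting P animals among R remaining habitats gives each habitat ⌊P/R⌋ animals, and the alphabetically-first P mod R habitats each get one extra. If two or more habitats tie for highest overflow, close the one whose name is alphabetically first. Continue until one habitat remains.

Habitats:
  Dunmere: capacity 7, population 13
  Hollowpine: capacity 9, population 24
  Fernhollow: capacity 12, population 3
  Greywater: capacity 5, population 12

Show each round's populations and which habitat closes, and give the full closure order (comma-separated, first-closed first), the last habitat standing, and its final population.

Round 1: Dunmere=13 Fernhollow=3 Greywater=12 Hollowpine=24 → close Hollowpine (overflow 15)
  24÷3 = 8 each, +1 to first 0
Round 2: Dunmere=21 Fernhollow=11 Greywater=20 → close Greywater (overflow 15)
  20÷2 = 10 each, +1 to first 0
Round 3: Dunmere=31 Fernhollow=21 → close Dunmere (overflow 24)
  31÷1 = 31 each, +1 to first 0

Closure order: Hollowpine, Greywater, Dunmere
Last habitat: Fernhollow with 52 animals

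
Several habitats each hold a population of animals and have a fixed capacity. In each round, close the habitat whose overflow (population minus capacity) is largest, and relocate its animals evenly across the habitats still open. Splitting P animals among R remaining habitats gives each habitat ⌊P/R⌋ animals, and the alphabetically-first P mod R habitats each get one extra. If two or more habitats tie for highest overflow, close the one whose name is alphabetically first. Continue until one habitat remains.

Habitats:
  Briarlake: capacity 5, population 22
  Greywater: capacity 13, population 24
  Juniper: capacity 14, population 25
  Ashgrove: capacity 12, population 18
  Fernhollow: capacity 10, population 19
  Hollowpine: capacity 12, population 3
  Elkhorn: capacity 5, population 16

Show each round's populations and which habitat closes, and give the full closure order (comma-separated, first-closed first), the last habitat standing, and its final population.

Closure order: Briarlake, Elkhorn, Greywater, Juniper, Fernhollow, Ashgrove
Last habitat: Hollowpine with 127 animals

Round 1: Ashgrove=18 Briarlake=22 Elkhorn=16 Fernhollow=19 Greywater=24 Hollowpine=3 Juniper=25 → close Briarlake (overflow 17)
  22÷6 = 3 each, +1 to first 4
Round 2: Ashgrove=22 Elkhorn=20 Fernhollow=23 Greywater=28 Hollowpine=6 Juniper=28 → close Elkhorn (overflow 15)
  20÷5 = 4 each, +1 to first 0
Round 3: Ashgrove=26 Fernhollow=27 Greywater=32 Hollowpine=10 Juniper=32 → close Greywater (overflow 19)
  32÷4 = 8 each, +1 to first 0
Round 4: Ashgrove=34 Fernhollow=35 Hollowpine=18 Juniper=40 → close Juniper (overflow 26)
  40÷3 = 13 each, +1 to first 1
Round 5: Ashgrove=48 Fernhollow=48 Hollowpine=31 → close Fernhollow (overflow 38)
  48÷2 = 24 each, +1 to first 0
Round 6: Ashgrove=72 Hollowpine=55 → close Ashgrove (overflow 60)
  72÷1 = 72 each, +1 to first 0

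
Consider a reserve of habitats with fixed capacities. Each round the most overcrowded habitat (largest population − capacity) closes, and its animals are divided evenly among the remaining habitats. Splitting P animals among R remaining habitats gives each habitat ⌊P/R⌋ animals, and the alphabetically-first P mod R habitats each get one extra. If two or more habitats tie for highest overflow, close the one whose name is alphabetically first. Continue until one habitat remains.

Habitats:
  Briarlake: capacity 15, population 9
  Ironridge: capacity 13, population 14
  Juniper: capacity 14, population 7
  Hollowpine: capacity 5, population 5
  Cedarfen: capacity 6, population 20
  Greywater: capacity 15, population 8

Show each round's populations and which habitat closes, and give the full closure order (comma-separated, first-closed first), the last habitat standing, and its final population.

Closure order: Cedarfen, Ironridge, Hollowpine, Briarlake, Greywater
Last habitat: Juniper with 63 animals

Round 1: Briarlake=9 Cedarfen=20 Greywater=8 Hollowpine=5 Ironridge=14 Juniper=7 → close Cedarfen (overflow 14)
  20÷5 = 4 each, +1 to first 0
Round 2: Briarlake=13 Greywater=12 Hollowpine=9 Ironridge=18 Juniper=11 → close Ironridge (overflow 5)
  18÷4 = 4 each, +1 to first 2
Round 3: Briarlake=18 Greywater=17 Hollowpine=13 Juniper=15 → close Hollowpine (overflow 8)
  13÷3 = 4 each, +1 to first 1
Round 4: Briarlake=23 Greywater=21 Juniper=19 → close Briarlake (overflow 8)
  23÷2 = 11 each, +1 to first 1
Round 5: Greywater=33 Juniper=30 → close Greywater (overflow 18)
  33÷1 = 33 each, +1 to first 0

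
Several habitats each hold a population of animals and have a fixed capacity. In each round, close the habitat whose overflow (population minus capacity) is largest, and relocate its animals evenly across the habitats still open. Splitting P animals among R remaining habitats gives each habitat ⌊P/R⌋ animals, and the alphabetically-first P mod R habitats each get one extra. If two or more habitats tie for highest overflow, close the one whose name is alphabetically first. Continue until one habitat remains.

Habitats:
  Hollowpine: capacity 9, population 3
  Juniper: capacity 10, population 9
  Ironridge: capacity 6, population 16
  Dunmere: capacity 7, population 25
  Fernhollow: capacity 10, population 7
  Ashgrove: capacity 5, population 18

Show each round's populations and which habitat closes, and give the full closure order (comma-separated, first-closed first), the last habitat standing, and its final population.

Closure order: Dunmere, Ashgrove, Ironridge, Juniper, Fernhollow
Last habitat: Hollowpine with 78 animals

Round 1: Ashgrove=18 Dunmere=25 Fernhollow=7 Hollowpine=3 Ironridge=16 Juniper=9 → close Dunmere (overflow 18)
  25÷5 = 5 each, +1 to first 0
Round 2: Ashgrove=23 Fernhollow=12 Hollowpine=8 Ironridge=21 Juniper=14 → close Ashgrove (overflow 18)
  23÷4 = 5 each, +1 to first 3
Round 3: Fernhollow=18 Hollowpine=14 Ironridge=27 Juniper=19 → close Ironridge (overflow 21)
  27÷3 = 9 each, +1 to first 0
Round 4: Fernhollow=27 Hollowpine=23 Juniper=28 → close Juniper (overflow 18)
  28÷2 = 14 each, +1 to first 0
Round 5: Fernhollow=41 Hollowpine=37 → close Fernhollow (overflow 31)
  41÷1 = 41 each, +1 to first 0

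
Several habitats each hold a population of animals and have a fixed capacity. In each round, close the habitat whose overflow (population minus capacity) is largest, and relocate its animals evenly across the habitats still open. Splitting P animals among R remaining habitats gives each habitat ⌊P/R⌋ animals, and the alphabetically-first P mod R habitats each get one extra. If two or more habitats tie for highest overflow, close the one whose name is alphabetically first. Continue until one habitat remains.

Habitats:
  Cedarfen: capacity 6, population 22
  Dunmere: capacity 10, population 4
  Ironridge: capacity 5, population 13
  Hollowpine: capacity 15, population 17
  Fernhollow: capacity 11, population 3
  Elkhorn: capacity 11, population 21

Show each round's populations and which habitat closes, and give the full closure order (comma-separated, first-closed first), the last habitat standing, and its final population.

Closure order: Cedarfen, Elkhorn, Ironridge, Hollowpine, Dunmere
Last habitat: Fernhollow with 80 animals

Round 1: Cedarfen=22 Dunmere=4 Elkhorn=21 Fernhollow=3 Hollowpine=17 Ironridge=13 → close Cedarfen (overflow 16)
  22÷5 = 4 each, +1 to first 2
Round 2: Dunmere=9 Elkhorn=26 Fernhollow=7 Hollowpine=21 Ironridge=17 → close Elkhorn (overflow 15)
  26÷4 = 6 each, +1 to first 2
Round 3: Dunmere=16 Fernhollow=14 Hollowpine=27 Ironridge=23 → close Ironridge (overflow 18)
  23÷3 = 7 each, +1 to first 2
Round 4: Dunmere=24 Fernhollow=22 Hollowpine=34 → close Hollowpine (overflow 19)
  34÷2 = 17 each, +1 to first 0
Round 5: Dunmere=41 Fernhollow=39 → close Dunmere (overflow 31)
  41÷1 = 41 each, +1 to first 0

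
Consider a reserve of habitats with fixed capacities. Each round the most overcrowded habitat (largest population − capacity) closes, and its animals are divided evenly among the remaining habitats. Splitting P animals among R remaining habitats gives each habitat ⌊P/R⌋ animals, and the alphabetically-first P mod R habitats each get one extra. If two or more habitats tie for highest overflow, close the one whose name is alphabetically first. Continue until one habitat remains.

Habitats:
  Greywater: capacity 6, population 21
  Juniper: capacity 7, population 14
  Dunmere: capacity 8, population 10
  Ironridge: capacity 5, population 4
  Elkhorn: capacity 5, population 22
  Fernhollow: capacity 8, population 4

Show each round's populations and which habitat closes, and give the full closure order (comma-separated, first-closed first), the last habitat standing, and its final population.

Round 1: Dunmere=10 Elkhorn=22 Fernhollow=4 Greywater=21 Ironridge=4 Juniper=14 → close Elkhorn (overflow 17)
  22÷5 = 4 each, +1 to first 2
Round 2: Dunmere=15 Fernhollow=9 Greywater=25 Ironridge=8 Juniper=18 → close Greywater (overflow 19)
  25÷4 = 6 each, +1 to first 1
Round 3: Dunmere=22 Fernhollow=15 Ironridge=14 Juniper=24 → close Juniper (overflow 17)
  24÷3 = 8 each, +1 to first 0
Round 4: Dunmere=30 Fernhollow=23 Ironridge=22 → close Dunmere (overflow 22)
  30÷2 = 15 each, +1 to first 0
Round 5: Fernhollow=38 Ironridge=37 → close Ironridge (overflow 32)
  37÷1 = 37 each, +1 to first 0

Closure order: Elkhorn, Greywater, Juniper, Dunmere, Ironridge
Last habitat: Fernhollow with 75 animals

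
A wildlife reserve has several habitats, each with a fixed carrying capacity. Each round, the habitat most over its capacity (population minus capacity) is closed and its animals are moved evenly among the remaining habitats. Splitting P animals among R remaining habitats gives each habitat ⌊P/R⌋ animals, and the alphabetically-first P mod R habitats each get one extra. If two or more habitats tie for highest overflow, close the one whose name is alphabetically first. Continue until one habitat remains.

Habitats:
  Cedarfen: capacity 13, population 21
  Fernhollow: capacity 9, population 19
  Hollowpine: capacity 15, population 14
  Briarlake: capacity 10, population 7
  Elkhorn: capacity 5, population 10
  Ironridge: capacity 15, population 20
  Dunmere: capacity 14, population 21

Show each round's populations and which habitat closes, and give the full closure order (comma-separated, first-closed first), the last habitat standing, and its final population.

Round 1: Briarlake=7 Cedarfen=21 Dunmere=21 Elkhorn=10 Fernhollow=19 Hollowpine=14 Ironridge=20 → close Fernhollow (overflow 10)
  19÷6 = 3 each, +1 to first 1
Round 2: Briarlake=11 Cedarfen=24 Dunmere=24 Elkhorn=13 Hollowpine=17 Ironridge=23 → close Cedarfen (overflow 11)
  24÷5 = 4 each, +1 to first 4
Round 3: Briarlake=16 Dunmere=29 Elkhorn=18 Hollowpine=22 Ironridge=27 → close Dunmere (overflow 15)
  29÷4 = 7 each, +1 to first 1
Round 4: Briarlake=24 Elkhorn=25 Hollowpine=29 Ironridge=34 → close Elkhorn (overflow 20)
  25÷3 = 8 each, +1 to first 1
Round 5: Briarlake=33 Hollowpine=37 Ironridge=42 → close Ironridge (overflow 27)
  42÷2 = 21 each, +1 to first 0
Round 6: Briarlake=54 Hollowpine=58 → close Briarlake (overflow 44)
  54÷1 = 54 each, +1 to first 0

Closure order: Fernhollow, Cedarfen, Dunmere, Elkhorn, Ironridge, Briarlake
Last habitat: Hollowpine with 112 animals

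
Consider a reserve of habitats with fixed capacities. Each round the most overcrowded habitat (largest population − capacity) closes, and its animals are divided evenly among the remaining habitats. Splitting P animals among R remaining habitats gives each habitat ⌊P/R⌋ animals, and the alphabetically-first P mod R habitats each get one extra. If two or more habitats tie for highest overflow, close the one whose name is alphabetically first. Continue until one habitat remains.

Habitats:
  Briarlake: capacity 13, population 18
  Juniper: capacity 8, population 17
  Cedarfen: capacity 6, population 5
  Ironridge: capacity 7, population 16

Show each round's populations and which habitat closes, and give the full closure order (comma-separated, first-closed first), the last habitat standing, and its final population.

Closure order: Ironridge, Juniper, Briarlake
Last habitat: Cedarfen with 56 animals

Round 1: Briarlake=18 Cedarfen=5 Ironridge=16 Juniper=17 → close Ironridge (overflow 9)
  16÷3 = 5 each, +1 to first 1
Round 2: Briarlake=24 Cedarfen=10 Juniper=22 → close Juniper (overflow 14)
  22÷2 = 11 each, +1 to first 0
Round 3: Briarlake=35 Cedarfen=21 → close Briarlake (overflow 22)
  35÷1 = 35 each, +1 to first 0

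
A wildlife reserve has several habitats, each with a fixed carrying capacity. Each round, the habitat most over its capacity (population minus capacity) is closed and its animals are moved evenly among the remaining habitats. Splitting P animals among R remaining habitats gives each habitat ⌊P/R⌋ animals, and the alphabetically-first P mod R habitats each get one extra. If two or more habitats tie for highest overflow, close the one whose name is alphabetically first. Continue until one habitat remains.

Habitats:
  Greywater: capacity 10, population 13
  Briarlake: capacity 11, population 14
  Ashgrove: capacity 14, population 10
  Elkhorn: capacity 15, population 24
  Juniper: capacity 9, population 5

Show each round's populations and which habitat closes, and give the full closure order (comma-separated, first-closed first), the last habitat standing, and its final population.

Closure order: Elkhorn, Briarlake, Greywater, Ashgrove
Last habitat: Juniper with 66 animals

Round 1: Ashgrove=10 Briarlake=14 Elkhorn=24 Greywater=13 Juniper=5 → close Elkhorn (overflow 9)
  24÷4 = 6 each, +1 to first 0
Round 2: Ashgrove=16 Briarlake=20 Greywater=19 Juniper=11 → close Briarlake (overflow 9)
  20÷3 = 6 each, +1 to first 2
Round 3: Ashgrove=23 Greywater=26 Juniper=17 → close Greywater (overflow 16)
  26÷2 = 13 each, +1 to first 0
Round 4: Ashgrove=36 Juniper=30 → close Ashgrove (overflow 22)
  36÷1 = 36 each, +1 to first 0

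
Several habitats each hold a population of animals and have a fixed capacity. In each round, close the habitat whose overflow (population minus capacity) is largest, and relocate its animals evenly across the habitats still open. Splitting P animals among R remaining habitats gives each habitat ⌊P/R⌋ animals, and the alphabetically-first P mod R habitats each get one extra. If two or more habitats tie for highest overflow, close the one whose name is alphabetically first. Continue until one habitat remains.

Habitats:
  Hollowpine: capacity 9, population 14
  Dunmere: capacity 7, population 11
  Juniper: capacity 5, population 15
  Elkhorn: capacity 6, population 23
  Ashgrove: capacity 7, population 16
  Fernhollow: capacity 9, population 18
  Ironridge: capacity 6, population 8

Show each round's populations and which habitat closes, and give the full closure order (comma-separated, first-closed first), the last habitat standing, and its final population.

Closure order: Elkhorn, Ashgrove, Fernhollow, Juniper, Dunmere, Hollowpine
Last habitat: Ironridge with 105 animals

Round 1: Ashgrove=16 Dunmere=11 Elkhorn=23 Fernhollow=18 Hollowpine=14 Ironridge=8 Juniper=15 → close Elkhorn (overflow 17)
  23÷6 = 3 each, +1 to first 5
Round 2: Ashgrove=20 Dunmere=15 Fernhollow=22 Hollowpine=18 Ironridge=12 Juniper=18 → close Ashgrove (overflow 13)
  20÷5 = 4 each, +1 to first 0
Round 3: Dunmere=19 Fernhollow=26 Hollowpine=22 Ironridge=16 Juniper=22 → close Fernhollow (overflow 17)
  26÷4 = 6 each, +1 to first 2
Round 4: Dunmere=26 Hollowpine=29 Ironridge=22 Juniper=28 → close Juniper (overflow 23)
  28÷3 = 9 each, +1 to first 1
Round 5: Dunmere=36 Hollowpine=38 Ironridge=31 → close Dunmere (overflow 29)
  36÷2 = 18 each, +1 to first 0
Round 6: Hollowpine=56 Ironridge=49 → close Hollowpine (overflow 47)
  56÷1 = 56 each, +1 to first 0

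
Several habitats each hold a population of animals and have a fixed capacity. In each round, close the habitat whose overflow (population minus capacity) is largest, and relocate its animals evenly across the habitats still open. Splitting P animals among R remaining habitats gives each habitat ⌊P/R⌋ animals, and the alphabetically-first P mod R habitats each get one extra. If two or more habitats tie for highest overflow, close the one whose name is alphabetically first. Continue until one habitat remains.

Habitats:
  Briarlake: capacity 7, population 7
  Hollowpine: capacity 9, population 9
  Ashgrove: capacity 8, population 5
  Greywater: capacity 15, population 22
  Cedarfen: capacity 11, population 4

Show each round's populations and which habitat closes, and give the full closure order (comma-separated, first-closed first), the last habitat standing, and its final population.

Round 1: Ashgrove=5 Briarlake=7 Cedarfen=4 Greywater=22 Hollowpine=9 → close Greywater (overflow 7)
  22÷4 = 5 each, +1 to first 2
Round 2: Ashgrove=11 Briarlake=13 Cedarfen=9 Hollowpine=14 → close Briarlake (overflow 6)
  13÷3 = 4 each, +1 to first 1
Round 3: Ashgrove=16 Cedarfen=13 Hollowpine=18 → close Hollowpine (overflow 9)
  18÷2 = 9 each, +1 to first 0
Round 4: Ashgrove=25 Cedarfen=22 → close Ashgrove (overflow 17)
  25÷1 = 25 each, +1 to first 0

Closure order: Greywater, Briarlake, Hollowpine, Ashgrove
Last habitat: Cedarfen with 47 animals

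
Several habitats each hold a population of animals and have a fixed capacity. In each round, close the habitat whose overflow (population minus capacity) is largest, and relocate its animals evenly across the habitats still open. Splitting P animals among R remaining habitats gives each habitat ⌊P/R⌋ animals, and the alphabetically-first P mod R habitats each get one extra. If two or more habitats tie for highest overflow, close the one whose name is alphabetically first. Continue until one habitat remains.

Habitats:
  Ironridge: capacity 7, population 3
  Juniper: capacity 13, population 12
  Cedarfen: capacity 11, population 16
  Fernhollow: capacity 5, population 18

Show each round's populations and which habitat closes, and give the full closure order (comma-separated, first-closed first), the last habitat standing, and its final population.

Closure order: Fernhollow, Cedarfen, Juniper
Last habitat: Ironridge with 49 animals

Round 1: Cedarfen=16 Fernhollow=18 Ironridge=3 Juniper=12 → close Fernhollow (overflow 13)
  18÷3 = 6 each, +1 to first 0
Round 2: Cedarfen=22 Ironridge=9 Juniper=18 → close Cedarfen (overflow 11)
  22÷2 = 11 each, +1 to first 0
Round 3: Ironridge=20 Juniper=29 → close Juniper (overflow 16)
  29÷1 = 29 each, +1 to first 0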